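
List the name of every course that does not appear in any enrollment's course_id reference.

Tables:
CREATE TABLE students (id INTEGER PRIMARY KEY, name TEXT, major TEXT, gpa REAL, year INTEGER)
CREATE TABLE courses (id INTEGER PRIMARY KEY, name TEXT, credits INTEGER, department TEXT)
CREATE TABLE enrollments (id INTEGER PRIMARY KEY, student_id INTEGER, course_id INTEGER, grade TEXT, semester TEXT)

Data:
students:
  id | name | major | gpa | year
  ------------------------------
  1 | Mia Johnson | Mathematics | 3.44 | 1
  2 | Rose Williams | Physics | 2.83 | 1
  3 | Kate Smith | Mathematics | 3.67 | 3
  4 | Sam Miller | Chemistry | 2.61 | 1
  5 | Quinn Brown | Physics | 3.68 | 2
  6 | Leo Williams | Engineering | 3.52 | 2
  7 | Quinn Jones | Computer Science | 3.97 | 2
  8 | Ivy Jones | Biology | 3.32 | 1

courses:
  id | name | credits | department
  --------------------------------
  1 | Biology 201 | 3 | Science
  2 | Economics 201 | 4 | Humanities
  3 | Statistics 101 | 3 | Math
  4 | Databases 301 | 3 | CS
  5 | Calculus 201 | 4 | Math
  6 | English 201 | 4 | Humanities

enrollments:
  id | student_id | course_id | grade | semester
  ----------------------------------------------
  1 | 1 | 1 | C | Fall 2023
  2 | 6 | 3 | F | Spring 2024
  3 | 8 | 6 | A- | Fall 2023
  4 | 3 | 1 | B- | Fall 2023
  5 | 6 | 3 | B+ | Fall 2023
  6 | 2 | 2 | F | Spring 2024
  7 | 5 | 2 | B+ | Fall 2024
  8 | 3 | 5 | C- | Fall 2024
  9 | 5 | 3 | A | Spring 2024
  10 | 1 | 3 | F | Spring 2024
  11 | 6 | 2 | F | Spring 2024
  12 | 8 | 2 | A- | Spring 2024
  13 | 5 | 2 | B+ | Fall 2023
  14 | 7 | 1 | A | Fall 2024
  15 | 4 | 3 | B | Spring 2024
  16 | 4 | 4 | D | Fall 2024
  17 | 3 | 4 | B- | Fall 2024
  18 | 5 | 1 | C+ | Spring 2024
SELECT p.name FROM courses p LEFT JOIN enrollments c ON c.course_id = p.id WHERE c.id IS NULL

Execution result:
(no rows)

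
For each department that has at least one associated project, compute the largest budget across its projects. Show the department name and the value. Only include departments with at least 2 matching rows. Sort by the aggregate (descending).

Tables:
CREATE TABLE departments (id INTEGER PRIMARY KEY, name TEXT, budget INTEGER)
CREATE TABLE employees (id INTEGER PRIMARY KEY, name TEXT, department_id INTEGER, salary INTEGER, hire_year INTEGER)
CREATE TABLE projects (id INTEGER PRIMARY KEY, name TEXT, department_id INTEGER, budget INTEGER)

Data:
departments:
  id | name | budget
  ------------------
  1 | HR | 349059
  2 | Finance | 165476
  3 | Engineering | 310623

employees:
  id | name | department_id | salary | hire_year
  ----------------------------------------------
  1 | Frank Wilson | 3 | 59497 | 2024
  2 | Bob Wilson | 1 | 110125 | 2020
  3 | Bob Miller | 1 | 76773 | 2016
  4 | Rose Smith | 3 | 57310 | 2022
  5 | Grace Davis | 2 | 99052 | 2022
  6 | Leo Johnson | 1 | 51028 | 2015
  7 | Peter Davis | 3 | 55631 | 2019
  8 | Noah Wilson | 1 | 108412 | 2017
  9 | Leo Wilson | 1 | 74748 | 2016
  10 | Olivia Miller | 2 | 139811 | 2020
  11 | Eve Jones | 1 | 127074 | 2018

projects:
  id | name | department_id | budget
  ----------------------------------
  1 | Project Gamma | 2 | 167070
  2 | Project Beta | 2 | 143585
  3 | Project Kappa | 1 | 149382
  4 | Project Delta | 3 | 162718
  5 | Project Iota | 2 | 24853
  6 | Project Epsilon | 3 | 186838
SELECT p.name, MAX(c.budget) AS max_budget FROM projects c JOIN departments p ON c.department_id = p.id GROUP BY p.id, p.name HAVING COUNT(*) >= 2 ORDER BY max_budget DESC

Execution result:
name | max_budget
Engineering | 186838
Finance | 167070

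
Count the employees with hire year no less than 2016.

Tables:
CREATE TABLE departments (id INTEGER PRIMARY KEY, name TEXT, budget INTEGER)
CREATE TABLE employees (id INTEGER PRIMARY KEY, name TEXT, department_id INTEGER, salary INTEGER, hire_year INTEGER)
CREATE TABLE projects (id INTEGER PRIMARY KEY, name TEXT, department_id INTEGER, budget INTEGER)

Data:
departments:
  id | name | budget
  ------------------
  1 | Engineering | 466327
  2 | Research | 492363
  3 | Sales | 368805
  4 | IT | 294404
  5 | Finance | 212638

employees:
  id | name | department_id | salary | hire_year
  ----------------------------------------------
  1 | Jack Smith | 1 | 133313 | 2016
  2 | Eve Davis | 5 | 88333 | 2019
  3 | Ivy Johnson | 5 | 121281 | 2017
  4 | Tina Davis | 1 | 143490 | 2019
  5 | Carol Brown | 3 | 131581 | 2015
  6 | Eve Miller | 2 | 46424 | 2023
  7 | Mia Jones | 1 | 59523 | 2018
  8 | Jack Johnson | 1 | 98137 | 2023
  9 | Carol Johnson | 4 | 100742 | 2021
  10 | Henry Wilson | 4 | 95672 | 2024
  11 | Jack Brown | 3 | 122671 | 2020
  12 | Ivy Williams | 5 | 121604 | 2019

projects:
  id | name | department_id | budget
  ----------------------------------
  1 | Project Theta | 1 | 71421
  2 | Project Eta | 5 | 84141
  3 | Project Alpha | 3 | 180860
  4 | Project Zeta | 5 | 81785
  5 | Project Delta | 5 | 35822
SELECT COUNT(*) FROM employees WHERE hire_year >= 2016

Execution result:
11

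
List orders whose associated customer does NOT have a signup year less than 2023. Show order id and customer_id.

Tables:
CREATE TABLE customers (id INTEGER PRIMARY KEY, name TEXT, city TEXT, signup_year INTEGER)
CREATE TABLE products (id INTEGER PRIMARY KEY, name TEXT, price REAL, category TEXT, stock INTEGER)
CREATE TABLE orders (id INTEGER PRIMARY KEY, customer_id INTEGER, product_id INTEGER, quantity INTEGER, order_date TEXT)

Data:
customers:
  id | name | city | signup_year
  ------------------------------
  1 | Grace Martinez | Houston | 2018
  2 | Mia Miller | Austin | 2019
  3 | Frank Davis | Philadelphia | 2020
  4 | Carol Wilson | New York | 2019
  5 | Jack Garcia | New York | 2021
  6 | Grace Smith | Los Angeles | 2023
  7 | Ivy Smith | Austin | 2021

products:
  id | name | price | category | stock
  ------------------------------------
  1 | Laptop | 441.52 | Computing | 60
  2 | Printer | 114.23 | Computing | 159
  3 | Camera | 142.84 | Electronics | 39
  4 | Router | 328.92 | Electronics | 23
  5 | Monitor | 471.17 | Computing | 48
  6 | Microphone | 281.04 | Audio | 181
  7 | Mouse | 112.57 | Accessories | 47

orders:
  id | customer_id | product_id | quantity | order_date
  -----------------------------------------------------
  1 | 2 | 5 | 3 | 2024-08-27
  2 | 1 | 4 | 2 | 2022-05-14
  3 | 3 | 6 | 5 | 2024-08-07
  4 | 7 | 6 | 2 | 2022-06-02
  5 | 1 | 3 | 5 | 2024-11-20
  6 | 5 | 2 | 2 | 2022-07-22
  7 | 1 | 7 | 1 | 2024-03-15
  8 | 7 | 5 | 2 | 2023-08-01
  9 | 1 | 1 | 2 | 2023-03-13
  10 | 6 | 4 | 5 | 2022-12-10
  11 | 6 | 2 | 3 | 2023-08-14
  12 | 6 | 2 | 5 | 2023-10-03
SELECT id, customer_id FROM orders WHERE customer_id NOT IN (SELECT id FROM customers WHERE signup_year < 2023)

Execution result:
id | customer_id
10 | 6
11 | 6
12 | 6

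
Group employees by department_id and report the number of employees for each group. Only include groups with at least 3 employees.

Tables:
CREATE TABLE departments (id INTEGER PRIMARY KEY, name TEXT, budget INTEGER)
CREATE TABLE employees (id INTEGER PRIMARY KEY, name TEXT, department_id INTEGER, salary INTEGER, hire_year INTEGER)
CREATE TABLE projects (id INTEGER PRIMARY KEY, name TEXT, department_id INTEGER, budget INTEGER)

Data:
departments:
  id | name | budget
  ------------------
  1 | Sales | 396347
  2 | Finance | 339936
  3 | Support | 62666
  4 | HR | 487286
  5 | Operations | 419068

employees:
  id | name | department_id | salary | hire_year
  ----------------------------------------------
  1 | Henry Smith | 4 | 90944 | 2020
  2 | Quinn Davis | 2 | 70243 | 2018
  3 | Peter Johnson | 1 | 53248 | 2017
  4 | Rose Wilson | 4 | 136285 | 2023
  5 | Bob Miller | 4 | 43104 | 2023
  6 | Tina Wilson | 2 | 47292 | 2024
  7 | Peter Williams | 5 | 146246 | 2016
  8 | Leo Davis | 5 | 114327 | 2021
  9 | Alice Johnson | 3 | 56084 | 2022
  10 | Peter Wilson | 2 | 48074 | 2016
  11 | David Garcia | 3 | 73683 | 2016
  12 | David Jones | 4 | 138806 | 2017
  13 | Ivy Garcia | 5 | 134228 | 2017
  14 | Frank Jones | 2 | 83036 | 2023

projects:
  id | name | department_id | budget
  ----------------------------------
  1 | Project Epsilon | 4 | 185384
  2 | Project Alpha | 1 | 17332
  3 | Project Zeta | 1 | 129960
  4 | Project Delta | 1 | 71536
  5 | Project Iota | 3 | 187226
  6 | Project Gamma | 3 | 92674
SELECT department_id, COUNT(*) AS n FROM employees GROUP BY department_id HAVING COUNT(*) >= 3

Execution result:
department_id | n
2 | 4
4 | 4
5 | 3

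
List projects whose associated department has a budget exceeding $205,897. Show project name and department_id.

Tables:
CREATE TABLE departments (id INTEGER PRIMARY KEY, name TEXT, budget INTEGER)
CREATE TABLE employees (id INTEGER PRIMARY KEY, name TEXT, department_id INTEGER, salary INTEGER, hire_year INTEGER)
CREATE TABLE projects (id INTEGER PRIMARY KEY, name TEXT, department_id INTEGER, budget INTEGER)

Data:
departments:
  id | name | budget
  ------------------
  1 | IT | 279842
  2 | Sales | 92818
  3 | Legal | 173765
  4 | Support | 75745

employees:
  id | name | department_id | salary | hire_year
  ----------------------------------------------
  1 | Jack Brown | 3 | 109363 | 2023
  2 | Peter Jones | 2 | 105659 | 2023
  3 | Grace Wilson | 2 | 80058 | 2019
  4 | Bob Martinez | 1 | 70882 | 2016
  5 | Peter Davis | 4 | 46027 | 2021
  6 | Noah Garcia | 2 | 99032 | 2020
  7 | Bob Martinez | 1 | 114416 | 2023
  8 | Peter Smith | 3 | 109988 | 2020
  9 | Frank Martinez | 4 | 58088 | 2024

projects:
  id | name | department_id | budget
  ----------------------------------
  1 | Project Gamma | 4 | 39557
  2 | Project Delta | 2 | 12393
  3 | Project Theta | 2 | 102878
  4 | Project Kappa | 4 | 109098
SELECT name, department_id FROM projects WHERE department_id IN (SELECT id FROM departments WHERE budget > 205897)

Execution result:
(no rows)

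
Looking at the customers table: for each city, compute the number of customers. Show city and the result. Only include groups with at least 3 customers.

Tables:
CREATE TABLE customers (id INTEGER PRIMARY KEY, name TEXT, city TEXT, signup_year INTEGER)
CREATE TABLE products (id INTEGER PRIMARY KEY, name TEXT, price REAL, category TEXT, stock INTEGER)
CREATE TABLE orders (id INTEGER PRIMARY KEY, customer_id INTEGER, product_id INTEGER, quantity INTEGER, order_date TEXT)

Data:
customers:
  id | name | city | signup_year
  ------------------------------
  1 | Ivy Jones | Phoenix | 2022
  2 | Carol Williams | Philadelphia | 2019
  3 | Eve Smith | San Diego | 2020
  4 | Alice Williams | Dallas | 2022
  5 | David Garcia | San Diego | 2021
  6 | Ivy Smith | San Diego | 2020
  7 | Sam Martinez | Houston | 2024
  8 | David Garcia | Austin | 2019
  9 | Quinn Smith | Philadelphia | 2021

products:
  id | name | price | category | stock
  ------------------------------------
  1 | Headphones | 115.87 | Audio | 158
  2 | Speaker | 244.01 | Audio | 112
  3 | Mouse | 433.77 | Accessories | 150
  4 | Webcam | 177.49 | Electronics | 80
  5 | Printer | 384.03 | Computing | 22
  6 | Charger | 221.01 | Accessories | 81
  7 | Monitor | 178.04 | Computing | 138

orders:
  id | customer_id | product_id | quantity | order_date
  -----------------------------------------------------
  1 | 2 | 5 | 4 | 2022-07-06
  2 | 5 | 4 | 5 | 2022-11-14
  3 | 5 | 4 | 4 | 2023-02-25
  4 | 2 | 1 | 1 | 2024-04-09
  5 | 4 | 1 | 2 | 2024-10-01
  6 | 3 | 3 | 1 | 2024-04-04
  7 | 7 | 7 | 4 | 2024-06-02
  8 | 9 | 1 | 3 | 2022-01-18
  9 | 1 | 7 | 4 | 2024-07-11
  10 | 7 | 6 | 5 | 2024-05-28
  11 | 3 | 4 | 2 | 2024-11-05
SELECT city, COUNT(*) AS n FROM customers GROUP BY city HAVING COUNT(*) >= 3

Execution result:
city | n
San Diego | 3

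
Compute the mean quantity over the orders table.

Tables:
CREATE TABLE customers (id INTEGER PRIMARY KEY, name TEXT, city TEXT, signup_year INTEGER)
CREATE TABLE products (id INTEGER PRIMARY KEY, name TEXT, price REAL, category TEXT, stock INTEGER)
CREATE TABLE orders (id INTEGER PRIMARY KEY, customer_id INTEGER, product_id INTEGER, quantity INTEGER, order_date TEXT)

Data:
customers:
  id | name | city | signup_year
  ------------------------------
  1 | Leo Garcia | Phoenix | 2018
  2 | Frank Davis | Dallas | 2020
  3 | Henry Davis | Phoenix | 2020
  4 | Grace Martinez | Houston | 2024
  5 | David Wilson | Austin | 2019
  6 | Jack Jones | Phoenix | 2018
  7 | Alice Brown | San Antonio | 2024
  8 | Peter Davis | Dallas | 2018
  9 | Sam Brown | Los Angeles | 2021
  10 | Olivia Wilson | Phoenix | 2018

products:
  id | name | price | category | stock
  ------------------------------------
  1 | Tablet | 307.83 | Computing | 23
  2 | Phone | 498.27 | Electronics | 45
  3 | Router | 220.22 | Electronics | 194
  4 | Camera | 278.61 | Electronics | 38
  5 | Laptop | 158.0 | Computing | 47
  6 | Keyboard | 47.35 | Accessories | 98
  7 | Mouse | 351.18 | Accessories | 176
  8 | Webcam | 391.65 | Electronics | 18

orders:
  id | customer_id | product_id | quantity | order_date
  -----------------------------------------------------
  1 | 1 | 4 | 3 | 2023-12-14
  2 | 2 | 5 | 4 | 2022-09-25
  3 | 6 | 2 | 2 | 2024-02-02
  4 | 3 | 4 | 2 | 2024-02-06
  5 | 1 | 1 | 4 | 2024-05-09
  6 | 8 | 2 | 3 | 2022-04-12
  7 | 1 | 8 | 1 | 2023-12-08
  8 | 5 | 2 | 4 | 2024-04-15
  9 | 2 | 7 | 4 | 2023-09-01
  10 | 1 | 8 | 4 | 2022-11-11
SELECT AVG(quantity) FROM orders

Execution result:
3.10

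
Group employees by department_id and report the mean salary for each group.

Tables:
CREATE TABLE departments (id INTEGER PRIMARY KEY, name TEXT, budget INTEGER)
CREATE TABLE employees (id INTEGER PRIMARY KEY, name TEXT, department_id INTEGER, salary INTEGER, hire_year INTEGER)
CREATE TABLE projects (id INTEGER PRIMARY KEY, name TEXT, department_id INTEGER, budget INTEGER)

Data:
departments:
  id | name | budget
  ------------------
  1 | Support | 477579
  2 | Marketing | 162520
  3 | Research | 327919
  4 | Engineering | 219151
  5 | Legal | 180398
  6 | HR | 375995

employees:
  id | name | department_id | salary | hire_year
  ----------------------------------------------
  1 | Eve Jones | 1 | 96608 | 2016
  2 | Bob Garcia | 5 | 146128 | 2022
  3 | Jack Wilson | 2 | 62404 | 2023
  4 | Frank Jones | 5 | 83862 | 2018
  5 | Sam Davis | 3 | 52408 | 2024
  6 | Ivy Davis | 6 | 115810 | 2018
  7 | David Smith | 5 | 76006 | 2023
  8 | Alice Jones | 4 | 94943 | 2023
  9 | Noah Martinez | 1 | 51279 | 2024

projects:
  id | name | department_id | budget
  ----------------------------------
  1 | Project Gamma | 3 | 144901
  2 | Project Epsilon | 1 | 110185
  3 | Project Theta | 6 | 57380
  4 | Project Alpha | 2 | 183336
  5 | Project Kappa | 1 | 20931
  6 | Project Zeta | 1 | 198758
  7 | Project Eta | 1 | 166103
SELECT department_id, AVG(salary) AS avg_salary FROM employees GROUP BY department_id

Execution result:
department_id | avg_salary
1 | 73943.50
2 | 62404.00
3 | 52408.00
4 | 94943.00
5 | 101998.67
6 | 115810.00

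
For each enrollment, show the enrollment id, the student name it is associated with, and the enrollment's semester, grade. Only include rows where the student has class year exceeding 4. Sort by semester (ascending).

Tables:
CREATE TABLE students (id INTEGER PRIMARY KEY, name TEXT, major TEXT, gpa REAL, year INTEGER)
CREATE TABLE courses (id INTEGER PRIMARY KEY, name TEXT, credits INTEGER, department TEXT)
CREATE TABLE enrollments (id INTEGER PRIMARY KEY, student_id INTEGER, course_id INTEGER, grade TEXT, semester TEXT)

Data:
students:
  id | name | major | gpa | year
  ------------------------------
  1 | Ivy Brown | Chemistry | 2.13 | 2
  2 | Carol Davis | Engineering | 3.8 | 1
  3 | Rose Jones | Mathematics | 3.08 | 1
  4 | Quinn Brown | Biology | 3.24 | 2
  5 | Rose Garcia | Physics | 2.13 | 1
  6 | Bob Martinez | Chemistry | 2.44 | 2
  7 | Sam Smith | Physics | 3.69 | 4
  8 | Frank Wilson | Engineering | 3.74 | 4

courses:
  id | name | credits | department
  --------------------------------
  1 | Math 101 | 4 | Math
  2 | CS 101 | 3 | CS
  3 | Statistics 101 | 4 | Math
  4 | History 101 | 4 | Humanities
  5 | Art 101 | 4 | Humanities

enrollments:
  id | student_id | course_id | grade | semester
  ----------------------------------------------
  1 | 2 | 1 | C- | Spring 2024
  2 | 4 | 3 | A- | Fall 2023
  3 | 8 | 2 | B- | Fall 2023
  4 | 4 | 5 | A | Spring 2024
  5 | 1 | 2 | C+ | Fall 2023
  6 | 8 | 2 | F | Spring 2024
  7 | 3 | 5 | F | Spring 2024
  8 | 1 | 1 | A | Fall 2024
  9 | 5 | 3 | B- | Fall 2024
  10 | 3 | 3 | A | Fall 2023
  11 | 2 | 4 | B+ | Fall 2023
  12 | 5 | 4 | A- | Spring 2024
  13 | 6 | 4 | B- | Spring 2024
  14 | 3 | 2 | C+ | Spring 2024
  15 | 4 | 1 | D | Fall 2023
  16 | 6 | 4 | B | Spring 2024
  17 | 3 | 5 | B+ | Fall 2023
SELECT c.id, p.name AS student, c.semester, c.grade FROM enrollments c JOIN students p ON c.student_id = p.id WHERE p.year > 4 ORDER BY c.semester ASC

Execution result:
(no rows)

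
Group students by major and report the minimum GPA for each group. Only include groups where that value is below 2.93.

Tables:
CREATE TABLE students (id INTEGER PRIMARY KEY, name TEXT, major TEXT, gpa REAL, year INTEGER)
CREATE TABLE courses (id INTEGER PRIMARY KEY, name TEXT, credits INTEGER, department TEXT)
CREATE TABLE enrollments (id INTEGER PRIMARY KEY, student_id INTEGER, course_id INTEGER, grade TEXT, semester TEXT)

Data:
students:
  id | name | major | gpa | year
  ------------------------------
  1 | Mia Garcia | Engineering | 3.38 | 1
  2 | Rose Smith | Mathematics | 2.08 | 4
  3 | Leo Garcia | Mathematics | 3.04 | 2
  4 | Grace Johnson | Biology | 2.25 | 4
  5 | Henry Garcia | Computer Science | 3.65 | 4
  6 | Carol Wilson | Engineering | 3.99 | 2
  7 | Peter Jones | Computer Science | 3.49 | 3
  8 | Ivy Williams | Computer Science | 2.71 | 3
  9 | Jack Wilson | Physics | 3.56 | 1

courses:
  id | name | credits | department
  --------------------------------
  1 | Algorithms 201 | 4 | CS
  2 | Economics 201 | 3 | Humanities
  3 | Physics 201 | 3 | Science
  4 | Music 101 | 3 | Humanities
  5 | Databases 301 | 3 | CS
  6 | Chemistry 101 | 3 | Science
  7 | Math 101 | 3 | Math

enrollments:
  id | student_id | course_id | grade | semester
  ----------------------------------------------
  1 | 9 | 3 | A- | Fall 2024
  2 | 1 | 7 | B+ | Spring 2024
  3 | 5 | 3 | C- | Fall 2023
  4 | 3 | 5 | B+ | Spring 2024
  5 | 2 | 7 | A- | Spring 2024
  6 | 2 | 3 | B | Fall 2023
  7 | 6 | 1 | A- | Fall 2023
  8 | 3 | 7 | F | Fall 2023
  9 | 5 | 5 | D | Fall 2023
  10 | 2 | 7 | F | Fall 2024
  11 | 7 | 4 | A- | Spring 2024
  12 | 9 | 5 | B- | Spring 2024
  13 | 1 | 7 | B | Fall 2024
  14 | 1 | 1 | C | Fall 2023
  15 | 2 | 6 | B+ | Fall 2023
SELECT major, MIN(gpa) AS min_gpa FROM students GROUP BY major HAVING MIN(gpa) < 2.93

Execution result:
major | min_gpa
Biology | 2.25
Computer Science | 2.71
Mathematics | 2.08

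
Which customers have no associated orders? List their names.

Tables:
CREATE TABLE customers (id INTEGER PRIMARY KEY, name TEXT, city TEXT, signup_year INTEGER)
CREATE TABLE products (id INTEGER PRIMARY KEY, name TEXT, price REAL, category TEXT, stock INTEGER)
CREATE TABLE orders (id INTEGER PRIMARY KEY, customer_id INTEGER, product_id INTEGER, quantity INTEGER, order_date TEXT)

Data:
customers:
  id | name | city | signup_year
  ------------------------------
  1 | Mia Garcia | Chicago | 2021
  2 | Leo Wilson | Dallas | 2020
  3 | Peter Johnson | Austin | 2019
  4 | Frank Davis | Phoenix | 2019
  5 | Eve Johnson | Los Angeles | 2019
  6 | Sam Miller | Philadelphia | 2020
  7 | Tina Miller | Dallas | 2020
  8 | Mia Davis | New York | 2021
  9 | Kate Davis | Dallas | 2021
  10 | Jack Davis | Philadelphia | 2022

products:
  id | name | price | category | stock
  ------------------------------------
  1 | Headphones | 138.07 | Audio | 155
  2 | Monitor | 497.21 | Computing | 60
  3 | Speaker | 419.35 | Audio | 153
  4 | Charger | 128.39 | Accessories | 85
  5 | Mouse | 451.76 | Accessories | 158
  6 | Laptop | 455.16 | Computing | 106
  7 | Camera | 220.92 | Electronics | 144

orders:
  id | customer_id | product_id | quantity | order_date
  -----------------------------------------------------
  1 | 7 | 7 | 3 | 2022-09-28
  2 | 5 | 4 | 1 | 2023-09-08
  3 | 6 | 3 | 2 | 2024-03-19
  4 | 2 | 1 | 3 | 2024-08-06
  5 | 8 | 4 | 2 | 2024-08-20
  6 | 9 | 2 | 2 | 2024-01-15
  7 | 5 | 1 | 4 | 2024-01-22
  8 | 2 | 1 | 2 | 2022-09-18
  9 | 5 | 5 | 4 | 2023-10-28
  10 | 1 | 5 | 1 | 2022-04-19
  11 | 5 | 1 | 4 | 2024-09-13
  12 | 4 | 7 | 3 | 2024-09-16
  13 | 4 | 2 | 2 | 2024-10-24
SELECT p.name FROM customers p LEFT JOIN orders c ON c.customer_id = p.id WHERE c.id IS NULL

Execution result:
name
Peter Johnson
Jack Davis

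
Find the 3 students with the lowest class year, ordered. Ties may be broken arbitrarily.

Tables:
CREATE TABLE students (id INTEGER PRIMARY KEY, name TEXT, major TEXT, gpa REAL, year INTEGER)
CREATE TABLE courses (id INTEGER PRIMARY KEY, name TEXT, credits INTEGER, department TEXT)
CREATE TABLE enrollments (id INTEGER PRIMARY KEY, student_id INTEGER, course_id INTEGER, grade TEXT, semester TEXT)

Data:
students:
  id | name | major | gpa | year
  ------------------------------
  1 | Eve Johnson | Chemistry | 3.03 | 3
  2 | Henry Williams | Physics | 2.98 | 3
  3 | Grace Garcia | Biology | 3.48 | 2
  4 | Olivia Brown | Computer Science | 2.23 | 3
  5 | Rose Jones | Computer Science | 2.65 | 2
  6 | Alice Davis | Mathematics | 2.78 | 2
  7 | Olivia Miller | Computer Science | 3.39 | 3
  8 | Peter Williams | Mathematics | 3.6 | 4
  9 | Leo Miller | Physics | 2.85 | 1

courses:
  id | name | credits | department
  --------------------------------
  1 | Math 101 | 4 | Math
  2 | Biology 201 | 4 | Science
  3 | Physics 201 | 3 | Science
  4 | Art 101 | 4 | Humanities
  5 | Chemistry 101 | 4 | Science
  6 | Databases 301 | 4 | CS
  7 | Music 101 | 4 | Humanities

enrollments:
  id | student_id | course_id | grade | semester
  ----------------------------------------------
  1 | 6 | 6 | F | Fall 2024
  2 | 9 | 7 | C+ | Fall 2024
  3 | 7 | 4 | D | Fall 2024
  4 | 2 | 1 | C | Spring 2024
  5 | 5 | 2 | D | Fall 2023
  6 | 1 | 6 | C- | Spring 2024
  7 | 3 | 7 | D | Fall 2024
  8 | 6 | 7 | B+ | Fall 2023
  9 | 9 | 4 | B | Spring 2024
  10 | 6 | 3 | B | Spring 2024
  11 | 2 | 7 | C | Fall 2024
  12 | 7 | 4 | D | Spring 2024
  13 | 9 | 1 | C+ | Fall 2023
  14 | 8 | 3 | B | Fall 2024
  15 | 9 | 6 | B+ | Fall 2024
SELECT name, year FROM students ORDER BY year ASC LIMIT 3

Execution result:
name | year
Leo Miller | 1
Grace Garcia | 2
Rose Jones | 2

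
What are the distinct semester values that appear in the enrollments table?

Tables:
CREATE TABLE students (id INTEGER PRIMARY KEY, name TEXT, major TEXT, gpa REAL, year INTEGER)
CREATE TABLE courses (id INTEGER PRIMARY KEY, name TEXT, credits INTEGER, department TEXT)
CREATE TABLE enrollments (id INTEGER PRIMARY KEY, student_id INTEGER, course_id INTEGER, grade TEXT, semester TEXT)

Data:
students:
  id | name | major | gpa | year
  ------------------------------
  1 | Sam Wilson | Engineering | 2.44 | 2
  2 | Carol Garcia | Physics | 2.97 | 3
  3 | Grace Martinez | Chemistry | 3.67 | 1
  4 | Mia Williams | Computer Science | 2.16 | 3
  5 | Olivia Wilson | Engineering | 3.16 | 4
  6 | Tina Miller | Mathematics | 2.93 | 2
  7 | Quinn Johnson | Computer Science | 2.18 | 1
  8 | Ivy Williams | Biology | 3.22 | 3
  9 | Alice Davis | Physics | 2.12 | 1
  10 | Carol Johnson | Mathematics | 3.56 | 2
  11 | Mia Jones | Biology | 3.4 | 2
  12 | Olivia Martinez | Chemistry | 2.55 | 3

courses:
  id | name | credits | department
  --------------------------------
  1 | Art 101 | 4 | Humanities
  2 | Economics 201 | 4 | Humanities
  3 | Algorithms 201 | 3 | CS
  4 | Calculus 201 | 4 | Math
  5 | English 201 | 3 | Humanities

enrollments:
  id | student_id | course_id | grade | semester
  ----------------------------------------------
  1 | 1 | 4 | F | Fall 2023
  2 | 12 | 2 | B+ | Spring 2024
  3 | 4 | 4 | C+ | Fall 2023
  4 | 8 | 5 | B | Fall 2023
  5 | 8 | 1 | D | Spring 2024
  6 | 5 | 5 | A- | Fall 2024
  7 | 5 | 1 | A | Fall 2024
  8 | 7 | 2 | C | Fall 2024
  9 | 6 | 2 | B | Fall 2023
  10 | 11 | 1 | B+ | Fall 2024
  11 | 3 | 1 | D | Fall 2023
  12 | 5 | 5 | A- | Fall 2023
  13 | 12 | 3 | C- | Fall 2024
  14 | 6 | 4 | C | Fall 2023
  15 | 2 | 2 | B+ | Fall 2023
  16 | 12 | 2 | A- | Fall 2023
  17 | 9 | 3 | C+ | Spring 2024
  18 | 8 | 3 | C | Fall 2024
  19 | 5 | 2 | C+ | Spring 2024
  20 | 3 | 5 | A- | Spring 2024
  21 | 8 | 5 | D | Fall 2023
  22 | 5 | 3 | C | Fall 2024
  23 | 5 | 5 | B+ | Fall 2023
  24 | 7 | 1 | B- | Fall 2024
SELECT DISTINCT semester FROM enrollments

Execution result:
semester
Fall 2023
Spring 2024
Fall 2024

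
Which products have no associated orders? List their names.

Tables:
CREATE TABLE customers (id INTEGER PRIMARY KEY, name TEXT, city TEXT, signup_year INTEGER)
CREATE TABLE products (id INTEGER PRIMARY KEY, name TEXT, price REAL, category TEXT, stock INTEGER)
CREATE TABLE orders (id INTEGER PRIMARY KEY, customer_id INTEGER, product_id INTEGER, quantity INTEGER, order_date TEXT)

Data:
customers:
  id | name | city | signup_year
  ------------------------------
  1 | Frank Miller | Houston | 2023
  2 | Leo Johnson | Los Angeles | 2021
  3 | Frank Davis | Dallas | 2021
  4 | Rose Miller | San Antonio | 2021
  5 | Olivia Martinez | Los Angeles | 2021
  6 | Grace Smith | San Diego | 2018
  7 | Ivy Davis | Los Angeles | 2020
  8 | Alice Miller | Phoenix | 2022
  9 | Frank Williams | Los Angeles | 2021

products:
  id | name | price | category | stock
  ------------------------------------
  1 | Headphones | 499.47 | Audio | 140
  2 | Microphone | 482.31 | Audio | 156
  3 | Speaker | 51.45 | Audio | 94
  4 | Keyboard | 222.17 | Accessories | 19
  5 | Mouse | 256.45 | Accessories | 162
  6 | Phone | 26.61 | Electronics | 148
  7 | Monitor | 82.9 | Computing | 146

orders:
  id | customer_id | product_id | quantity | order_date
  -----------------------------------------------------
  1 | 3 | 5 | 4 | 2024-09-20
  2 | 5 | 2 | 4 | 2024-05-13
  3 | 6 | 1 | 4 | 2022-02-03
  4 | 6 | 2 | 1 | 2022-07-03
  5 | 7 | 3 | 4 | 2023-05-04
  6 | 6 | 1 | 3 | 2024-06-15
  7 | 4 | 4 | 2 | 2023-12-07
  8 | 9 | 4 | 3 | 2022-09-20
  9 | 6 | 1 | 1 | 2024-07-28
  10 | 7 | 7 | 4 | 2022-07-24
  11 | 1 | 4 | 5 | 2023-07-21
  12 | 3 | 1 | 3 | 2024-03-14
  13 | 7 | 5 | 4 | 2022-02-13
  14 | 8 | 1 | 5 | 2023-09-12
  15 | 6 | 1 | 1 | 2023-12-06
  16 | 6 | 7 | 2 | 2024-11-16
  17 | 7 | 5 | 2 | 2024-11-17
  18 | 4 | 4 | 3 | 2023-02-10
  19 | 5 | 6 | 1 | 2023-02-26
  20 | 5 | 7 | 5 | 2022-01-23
SELECT p.name FROM products p LEFT JOIN orders c ON c.product_id = p.id WHERE c.id IS NULL

Execution result:
(no rows)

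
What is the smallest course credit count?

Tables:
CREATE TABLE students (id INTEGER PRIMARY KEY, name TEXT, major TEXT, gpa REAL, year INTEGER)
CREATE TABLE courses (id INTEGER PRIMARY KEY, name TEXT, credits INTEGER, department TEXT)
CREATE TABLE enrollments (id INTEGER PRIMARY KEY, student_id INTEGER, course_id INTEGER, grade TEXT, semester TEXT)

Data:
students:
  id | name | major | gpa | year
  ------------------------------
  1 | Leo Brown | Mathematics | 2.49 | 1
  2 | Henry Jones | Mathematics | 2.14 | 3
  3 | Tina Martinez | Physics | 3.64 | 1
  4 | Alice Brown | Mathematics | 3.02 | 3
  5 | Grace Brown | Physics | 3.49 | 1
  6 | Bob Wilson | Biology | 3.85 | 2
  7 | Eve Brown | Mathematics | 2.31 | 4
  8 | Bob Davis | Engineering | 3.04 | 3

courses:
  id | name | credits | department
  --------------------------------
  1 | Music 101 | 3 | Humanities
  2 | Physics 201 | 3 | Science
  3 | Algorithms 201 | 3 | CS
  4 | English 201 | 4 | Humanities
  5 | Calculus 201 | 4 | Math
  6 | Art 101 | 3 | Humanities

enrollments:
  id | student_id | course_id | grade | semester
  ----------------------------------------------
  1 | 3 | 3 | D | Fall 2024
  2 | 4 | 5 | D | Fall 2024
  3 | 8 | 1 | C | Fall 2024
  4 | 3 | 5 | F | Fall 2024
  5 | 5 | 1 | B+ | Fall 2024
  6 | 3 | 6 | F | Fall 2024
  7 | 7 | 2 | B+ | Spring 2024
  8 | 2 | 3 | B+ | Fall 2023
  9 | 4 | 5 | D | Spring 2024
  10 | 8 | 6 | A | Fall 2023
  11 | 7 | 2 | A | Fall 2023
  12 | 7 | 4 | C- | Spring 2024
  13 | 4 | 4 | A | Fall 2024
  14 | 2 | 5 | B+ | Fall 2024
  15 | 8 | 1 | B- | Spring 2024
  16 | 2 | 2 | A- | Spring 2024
SELECT MIN(credits) FROM courses

Execution result:
3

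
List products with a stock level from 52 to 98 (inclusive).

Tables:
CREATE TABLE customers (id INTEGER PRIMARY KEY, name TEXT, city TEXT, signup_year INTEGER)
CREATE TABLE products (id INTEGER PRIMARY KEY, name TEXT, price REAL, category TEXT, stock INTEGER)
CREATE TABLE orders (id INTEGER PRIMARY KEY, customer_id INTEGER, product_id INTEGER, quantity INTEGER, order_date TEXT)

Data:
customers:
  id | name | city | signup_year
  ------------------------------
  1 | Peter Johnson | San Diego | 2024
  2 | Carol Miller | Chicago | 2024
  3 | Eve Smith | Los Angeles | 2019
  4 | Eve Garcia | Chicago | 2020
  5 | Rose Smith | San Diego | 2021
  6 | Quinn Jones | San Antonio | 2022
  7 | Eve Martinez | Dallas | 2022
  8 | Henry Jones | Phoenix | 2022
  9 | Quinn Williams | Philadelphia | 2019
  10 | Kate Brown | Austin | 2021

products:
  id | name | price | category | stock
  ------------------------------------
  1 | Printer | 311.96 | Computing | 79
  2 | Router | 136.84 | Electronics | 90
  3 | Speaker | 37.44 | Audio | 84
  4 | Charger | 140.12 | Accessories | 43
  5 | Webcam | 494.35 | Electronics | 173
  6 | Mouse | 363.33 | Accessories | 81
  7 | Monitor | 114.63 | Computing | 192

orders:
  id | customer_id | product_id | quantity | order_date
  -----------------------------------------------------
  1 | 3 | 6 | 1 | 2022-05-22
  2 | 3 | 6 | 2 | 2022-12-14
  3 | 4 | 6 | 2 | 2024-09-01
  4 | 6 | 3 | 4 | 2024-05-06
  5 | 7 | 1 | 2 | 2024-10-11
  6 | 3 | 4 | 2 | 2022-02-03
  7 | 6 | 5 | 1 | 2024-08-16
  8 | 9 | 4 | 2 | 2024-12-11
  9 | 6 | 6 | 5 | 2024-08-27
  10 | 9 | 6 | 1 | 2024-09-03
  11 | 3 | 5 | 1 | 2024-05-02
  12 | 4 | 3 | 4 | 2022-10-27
SELECT name, stock FROM products WHERE stock BETWEEN 52 AND 98

Execution result:
name | stock
Printer | 79
Router | 90
Speaker | 84
Mouse | 81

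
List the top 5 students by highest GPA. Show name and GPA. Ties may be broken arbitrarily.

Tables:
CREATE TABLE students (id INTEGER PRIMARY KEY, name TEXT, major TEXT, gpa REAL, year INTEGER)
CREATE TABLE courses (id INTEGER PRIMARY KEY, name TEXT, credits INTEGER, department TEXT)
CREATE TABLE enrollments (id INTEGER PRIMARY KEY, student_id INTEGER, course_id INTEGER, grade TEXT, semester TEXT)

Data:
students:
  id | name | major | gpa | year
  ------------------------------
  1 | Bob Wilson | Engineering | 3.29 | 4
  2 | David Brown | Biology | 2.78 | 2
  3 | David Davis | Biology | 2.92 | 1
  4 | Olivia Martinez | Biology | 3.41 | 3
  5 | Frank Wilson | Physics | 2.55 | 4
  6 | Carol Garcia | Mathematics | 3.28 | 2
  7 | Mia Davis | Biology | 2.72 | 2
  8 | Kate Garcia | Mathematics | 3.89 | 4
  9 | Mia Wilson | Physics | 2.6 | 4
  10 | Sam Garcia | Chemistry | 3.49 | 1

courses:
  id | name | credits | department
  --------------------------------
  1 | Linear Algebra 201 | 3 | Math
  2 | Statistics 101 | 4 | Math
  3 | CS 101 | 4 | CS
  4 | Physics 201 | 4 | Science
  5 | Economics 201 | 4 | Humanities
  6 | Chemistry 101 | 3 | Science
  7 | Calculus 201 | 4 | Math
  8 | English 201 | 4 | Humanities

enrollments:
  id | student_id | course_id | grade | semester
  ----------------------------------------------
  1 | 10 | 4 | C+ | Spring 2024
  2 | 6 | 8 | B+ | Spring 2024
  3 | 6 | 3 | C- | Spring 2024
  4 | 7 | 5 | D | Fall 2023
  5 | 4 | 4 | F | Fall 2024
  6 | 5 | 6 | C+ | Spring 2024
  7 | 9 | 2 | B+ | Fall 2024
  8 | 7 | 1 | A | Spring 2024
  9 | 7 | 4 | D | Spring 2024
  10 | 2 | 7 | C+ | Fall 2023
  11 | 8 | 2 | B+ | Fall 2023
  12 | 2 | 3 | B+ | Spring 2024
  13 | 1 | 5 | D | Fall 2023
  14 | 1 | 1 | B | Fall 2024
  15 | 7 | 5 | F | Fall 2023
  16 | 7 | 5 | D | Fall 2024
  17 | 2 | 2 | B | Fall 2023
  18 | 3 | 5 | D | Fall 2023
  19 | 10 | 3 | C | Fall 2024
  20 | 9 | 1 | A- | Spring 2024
SELECT name, gpa FROM students ORDER BY gpa DESC LIMIT 5

Execution result:
name | gpa
Kate Garcia | 3.89
Sam Garcia | 3.49
Olivia Martinez | 3.41
Bob Wilson | 3.29
Carol Garcia | 3.28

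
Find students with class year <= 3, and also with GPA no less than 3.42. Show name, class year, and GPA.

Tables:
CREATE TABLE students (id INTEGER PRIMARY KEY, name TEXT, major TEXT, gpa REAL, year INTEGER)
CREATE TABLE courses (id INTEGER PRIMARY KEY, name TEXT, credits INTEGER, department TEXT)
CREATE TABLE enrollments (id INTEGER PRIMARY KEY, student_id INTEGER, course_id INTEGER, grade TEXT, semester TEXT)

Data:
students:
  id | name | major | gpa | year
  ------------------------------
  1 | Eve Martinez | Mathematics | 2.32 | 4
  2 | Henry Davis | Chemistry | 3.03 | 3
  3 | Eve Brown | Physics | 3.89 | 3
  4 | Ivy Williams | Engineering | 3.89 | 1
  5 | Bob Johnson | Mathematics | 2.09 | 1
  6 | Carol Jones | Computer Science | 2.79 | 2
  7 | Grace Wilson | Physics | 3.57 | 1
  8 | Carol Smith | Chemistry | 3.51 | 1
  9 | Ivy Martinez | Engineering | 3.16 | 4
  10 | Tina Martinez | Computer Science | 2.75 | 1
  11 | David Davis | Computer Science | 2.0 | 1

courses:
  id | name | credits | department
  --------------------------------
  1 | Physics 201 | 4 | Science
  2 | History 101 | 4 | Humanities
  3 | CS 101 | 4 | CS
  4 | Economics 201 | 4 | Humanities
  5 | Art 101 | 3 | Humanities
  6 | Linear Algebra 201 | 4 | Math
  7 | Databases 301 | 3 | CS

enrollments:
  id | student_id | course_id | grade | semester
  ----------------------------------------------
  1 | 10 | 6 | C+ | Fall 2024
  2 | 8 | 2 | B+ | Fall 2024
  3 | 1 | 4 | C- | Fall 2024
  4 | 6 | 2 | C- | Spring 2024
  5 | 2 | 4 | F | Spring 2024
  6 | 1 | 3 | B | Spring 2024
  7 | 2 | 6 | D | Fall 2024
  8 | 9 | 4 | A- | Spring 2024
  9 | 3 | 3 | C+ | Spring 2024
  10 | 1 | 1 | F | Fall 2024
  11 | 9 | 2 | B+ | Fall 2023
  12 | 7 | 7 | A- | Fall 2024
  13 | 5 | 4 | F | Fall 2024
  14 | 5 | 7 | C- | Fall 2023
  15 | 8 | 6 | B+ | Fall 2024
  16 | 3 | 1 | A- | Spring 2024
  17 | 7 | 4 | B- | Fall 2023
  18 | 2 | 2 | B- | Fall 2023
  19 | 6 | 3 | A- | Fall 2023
SELECT name, year, gpa FROM students WHERE year <= 3 AND gpa >= 3.42

Execution result:
name | year | gpa
Eve Brown | 3 | 3.89
Ivy Williams | 1 | 3.89
Grace Wilson | 1 | 3.57
Carol Smith | 1 | 3.51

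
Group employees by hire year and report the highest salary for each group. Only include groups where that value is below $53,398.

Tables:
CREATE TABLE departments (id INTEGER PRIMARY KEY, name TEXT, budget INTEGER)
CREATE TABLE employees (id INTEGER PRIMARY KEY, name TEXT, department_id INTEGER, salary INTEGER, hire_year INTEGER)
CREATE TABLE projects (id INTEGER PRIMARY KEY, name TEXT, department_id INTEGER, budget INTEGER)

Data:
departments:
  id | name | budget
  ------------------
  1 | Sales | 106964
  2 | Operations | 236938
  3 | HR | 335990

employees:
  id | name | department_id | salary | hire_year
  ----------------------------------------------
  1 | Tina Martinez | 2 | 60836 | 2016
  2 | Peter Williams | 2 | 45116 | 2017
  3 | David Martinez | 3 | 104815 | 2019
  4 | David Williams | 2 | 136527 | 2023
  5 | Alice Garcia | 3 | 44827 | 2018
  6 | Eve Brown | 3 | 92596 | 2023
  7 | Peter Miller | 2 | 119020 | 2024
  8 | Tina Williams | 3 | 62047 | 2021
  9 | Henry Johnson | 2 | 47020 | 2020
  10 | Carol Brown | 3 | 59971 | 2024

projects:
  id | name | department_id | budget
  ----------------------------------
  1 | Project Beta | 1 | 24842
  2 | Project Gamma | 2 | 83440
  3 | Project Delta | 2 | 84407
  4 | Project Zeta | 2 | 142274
SELECT hire_year, MAX(salary) AS max_salary FROM employees GROUP BY hire_year HAVING MAX(salary) < 53398

Execution result:
hire_year | max_salary
2017 | 45116
2018 | 44827
2020 | 47020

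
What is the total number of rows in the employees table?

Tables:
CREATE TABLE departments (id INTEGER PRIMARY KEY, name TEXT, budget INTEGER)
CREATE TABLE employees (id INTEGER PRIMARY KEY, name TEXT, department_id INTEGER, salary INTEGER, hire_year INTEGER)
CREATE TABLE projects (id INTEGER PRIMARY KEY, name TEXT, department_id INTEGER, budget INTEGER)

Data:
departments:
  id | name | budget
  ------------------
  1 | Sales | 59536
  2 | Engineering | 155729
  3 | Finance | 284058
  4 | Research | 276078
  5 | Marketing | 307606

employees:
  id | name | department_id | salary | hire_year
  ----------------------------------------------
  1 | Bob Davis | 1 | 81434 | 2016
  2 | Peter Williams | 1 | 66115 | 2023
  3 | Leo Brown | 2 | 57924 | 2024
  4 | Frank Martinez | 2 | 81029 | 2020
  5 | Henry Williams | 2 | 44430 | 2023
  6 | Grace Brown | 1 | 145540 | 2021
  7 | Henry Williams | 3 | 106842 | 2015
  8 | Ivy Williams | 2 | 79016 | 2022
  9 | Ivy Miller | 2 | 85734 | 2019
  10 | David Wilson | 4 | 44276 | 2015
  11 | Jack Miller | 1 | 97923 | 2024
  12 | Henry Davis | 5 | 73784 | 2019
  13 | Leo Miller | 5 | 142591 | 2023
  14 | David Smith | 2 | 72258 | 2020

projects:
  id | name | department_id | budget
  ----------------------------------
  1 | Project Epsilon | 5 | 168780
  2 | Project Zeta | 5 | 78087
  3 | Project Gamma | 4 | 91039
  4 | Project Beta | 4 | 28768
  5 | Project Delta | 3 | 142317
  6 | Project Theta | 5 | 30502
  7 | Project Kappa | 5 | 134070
SELECT COUNT(*) FROM employees

Execution result:
14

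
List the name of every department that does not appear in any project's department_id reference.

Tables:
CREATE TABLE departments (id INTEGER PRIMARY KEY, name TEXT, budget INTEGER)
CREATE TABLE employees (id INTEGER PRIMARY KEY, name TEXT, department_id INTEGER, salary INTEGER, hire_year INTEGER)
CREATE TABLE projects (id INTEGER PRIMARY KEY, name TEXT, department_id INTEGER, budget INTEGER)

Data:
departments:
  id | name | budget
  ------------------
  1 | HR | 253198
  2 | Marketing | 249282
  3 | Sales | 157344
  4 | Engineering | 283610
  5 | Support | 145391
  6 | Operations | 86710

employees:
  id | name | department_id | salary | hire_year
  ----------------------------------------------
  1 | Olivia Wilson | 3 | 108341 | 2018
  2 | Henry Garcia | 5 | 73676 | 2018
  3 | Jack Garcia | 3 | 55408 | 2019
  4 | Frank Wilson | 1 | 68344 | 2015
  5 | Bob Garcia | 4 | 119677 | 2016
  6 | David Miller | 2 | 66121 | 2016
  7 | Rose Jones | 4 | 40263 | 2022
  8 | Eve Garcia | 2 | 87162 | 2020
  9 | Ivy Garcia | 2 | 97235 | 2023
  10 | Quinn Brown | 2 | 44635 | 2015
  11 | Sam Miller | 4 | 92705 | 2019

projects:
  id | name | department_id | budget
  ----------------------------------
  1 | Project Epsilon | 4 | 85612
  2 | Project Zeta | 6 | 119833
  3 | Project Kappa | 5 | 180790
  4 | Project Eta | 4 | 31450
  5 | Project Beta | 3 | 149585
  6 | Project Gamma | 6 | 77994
SELECT p.name FROM departments p LEFT JOIN projects c ON c.department_id = p.id WHERE c.id IS NULL

Execution result:
name
HR
Marketing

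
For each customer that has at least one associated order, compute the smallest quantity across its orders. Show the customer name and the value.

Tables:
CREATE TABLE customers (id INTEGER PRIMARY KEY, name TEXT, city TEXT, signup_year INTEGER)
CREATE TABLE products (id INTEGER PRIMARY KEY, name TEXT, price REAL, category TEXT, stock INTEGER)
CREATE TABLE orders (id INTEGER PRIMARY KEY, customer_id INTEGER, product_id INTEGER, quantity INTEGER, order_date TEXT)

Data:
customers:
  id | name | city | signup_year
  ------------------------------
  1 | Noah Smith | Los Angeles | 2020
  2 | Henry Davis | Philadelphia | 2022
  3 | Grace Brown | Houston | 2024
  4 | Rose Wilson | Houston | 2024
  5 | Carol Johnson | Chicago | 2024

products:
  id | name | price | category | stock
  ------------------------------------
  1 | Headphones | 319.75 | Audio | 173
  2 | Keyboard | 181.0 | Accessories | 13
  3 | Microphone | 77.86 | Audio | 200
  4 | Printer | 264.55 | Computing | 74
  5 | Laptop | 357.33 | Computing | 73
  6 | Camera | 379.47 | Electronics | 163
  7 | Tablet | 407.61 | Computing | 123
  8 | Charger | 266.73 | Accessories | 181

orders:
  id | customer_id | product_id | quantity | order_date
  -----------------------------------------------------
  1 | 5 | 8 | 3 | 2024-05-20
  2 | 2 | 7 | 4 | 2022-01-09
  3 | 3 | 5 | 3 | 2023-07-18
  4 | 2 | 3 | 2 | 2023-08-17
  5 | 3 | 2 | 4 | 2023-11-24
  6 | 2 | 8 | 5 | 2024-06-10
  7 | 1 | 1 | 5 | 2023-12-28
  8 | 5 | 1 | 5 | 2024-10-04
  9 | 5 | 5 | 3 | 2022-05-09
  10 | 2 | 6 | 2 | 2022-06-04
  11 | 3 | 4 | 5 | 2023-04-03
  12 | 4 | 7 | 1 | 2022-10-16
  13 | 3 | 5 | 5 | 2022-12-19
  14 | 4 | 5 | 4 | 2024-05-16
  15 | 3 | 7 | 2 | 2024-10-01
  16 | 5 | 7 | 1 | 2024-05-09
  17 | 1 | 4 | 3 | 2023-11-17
SELECT p.name, MIN(c.quantity) AS min_quantity FROM orders c JOIN customers p ON c.customer_id = p.id GROUP BY p.id, p.name

Execution result:
name | min_quantity
Noah Smith | 3
Henry Davis | 2
Grace Brown | 2
Rose Wilson | 1
Carol Johnson | 1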